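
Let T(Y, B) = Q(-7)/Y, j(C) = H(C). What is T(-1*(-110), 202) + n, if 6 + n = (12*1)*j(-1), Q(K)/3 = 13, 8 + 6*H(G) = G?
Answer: -2601/110 ≈ -23.645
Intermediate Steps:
H(G) = -4/3 + G/6
j(C) = -4/3 + C/6
Q(K) = 39 (Q(K) = 3*13 = 39)
n = -24 (n = -6 + (12*1)*(-4/3 + (1/6)*(-1)) = -6 + 12*(-4/3 - 1/6) = -6 + 12*(-3/2) = -6 - 18 = -24)
T(Y, B) = 39/Y
T(-1*(-110), 202) + n = 39/((-1*(-110))) - 24 = 39/110 - 24 = -2601/110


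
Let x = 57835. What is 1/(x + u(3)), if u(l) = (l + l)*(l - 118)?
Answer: 1/57145 ≈ 1.7499e-5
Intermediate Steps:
u(l) = 2*l*(-118 + l) (u(l) = (2*l)*(-118 + l) = 2*l*(-118 + l))
1/(x + u(3)) = 1/(57835 + 2*3*(-118 + 3)) = 1/(57835 + 2*3*(-115)) = 1/(57835 - 690) = 1/57145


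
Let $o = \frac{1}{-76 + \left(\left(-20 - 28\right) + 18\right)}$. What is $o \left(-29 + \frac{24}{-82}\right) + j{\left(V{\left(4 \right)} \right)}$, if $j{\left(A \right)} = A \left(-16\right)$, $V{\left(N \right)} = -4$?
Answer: $\frac{279345}{4346} \approx 64.276$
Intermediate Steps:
$j{\left(A \right)} = - 16 A$
$o = - \frac{1}{106}$ ($o = \frac{1}{-76 + \left(-48 + 18\right)} = \frac{1}{-76 - 30} = \frac{1}{-106} = - \frac{1}{106} \approx -0.009434$)
$o \left(-29 + \frac{24}{-82}\right) + j{\left(V{\left(4 \right)} \right)} = - \frac{-29 + \frac{24}{-82}}{106} - -64 = - \frac{-29 + 24 \left(- \frac{1}{82}\right)}{106} + 64 = - \frac{-29 - \frac{12}{41}}{106} + 64 = \left(- \frac{1}{106}\right) \left(- \frac{1201}{41}\right) + 64 = \frac{1201}{4346} + 64 = \frac{279345}{4346}$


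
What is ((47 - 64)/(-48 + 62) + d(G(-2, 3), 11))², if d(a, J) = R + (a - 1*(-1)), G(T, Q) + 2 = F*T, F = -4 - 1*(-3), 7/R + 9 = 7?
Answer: 676/49 ≈ 13.796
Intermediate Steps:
R = -7/2 (R = 7/(-9 + 7) = 7/(-2) = 7*(-½) = -7/2 ≈ -3.5000)
F = -1 (F = -4 + 3 = -1)
G(T, Q) = -2 - T
d(a, J) = -5/2 + a (d(a, J) = -7/2 + (a - 1*(-1)) = -7/2 + (a + 1) = -7/2 + (1 + a) = -5/2 + a)
((47 - 64)/(-48 + 62) + d(G(-2, 3), 11))² = ((47 - 64)/(-48 + 62) + (-5/2 + (-2 - 1*(-2))))² = (-17/14 + (-5/2 + (-2 + 2)))² = (-17*1/14 + (-5/2 + 0))² = (-17/14 - 5/2)² = (-26/7)² = 676/49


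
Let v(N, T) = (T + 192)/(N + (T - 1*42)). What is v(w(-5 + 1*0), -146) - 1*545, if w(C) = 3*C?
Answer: -110681/203 ≈ -545.23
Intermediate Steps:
v(N, T) = (192 + T)/(-42 + N + T) (v(N, T) = (192 + T)/(N + (T - 42)) = (192 + T)/(N + (-42 + T)) = (192 + T)/(-42 + N + T))
v(w(-5 + 1*0), -146) - 1*545 = (192 - 146)/(-42 + 3*(-5 + 1*0) - 146) - 1*545 = 46/(-42 + 3*(-5 + 0) - 146) - 545 = 46/(-42 + 3*(-5) - 146) - 545 = 46/(-42 - 15 - 146) - 545 = 46/(-203) - 545 = -1/203*46 - 545 = -46/203 - 545 = -110681/203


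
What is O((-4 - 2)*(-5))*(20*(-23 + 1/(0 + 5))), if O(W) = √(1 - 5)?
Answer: -912*I ≈ -912.0*I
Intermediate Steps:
O(W) = 2*I (O(W) = √(-4) = 2*I)
O((-4 - 2)*(-5))*(20*(-23 + 1/(0 + 5))) = (2*I)*(20*(-23 + 1/(0 + 5))) = (2*I)*(20*(-23 + 1/5)) = (2*I)*(20*(-23 + ⅕)) = (2*I)*(20*(-114/5)) = (2*I)*(-456) = -912*I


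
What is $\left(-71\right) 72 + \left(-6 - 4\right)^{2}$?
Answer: $-5012$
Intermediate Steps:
$\left(-71\right) 72 + \left(-6 - 4\right)^{2} = -5112 + \left(-10\right)^{2} = -5112 + 100 = -5012$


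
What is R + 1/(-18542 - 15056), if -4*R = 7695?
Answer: -129268307/67196 ≈ -1923.8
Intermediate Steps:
R = -7695/4 (R = -1/4*7695 = -7695/4 ≈ -1923.8)
R + 1/(-18542 - 15056) = -7695/4 + 1/(-18542 - 15056) = -7695/4 + 1/(-33598) = -7695/4 - 1/33598 = -129268307/67196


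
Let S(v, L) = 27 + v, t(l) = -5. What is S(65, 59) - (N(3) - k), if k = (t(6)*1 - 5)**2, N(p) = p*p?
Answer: 183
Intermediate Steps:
N(p) = p**2
k = 100 (k = (-5*1 - 5)**2 = (-5 - 5)**2 = (-10)**2 = 100)
S(65, 59) - (N(3) - k) = (27 + 65) - (3**2 - 1*100) = 92 - (9 - 100) = 92 - 1*(-91) = 92 + 91 = 183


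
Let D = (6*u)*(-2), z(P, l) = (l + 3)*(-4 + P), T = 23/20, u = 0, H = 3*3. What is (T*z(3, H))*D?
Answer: 0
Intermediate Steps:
H = 9
T = 23/20 (T = 23*(1/20) = 23/20 ≈ 1.1500)
z(P, l) = (-4 + P)*(3 + l) (z(P, l) = (3 + l)*(-4 + P) = (-4 + P)*(3 + l))
D = 0 (D = (6*0)*(-2) = 0*(-2) = 0)
(T*z(3, H))*D = (23*(-12 - 4*9 + 3*3 + 3*9)/20)*0 = (23*(-12 - 36 + 9 + 27)/20)*0 = ((23/20)*(-12))*0 = -69/5*0 = 0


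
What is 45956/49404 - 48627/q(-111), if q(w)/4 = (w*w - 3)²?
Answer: 774716317163/832913695344 ≈ 0.93013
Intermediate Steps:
q(w) = 4*(-3 + w²)² (q(w) = 4*(w*w - 3)² = 4*(w² - 3)² = 4*(-3 + w²)²)
45956/49404 - 48627/q(-111) = 45956/49404 - 48627*1/(4*(-3 + (-111)²)²) = 45956*(1/49404) - 48627*1/(4*(-3 + 12321)²) = 11489/12351 - 48627/(4*12318²) = 11489/12351 - 48627/(4*151733124) = 11489/12351 - 48627/606932496 = 11489/12351 - 48627*1/606932496 = 11489/12351 - 5403/67436944 = 774716317163/832913695344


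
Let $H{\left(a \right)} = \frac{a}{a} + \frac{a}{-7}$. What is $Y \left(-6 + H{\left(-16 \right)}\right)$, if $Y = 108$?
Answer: $- \frac{2052}{7} \approx -293.14$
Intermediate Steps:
$H{\left(a \right)} = 1 - \frac{a}{7}$ ($H{\left(a \right)} = 1 + a \left(- \frac{1}{7}\right) = 1 - \frac{a}{7}$)
$Y \left(-6 + H{\left(-16 \right)}\right) = 108 \left(-6 + \left(1 - - \frac{16}{7}\right)\right) = 108 \left(-6 + \left(1 + \frac{16}{7}\right)\right) = 108 \left(-6 + \frac{23}{7}\right) = 108 \left(- \frac{19}{7}\right) = - \frac{2052}{7}$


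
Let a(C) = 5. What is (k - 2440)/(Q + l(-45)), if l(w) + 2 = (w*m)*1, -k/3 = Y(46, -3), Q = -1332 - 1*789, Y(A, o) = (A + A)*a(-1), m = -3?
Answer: 955/497 ≈ 1.9215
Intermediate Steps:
Y(A, o) = 10*A (Y(A, o) = (A + A)*5 = (2*A)*5 = 10*A)
Q = -2121 (Q = -1332 - 789 = -2121)
k = -1380 (k = -30*46 = -3*460 = -1380)
l(w) = -2 - 3*w (l(w) = -2 + (w*(-3))*1 = -2 - 3*w*1 = -2 - 3*w)
(k - 2440)/(Q + l(-45)) = (-1380 - 2440)/(-2121 + (-2 - 3*(-45))) = -3820/(-2121 + (-2 + 135)) = -3820/(-2121 + 133) = -3820/(-1988) = -3820*(-1/1988) = 955/497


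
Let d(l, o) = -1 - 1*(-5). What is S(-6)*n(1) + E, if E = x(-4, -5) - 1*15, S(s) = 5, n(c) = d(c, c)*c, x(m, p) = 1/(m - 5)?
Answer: 44/9 ≈ 4.8889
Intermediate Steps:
x(m, p) = 1/(-5 + m)
d(l, o) = 4 (d(l, o) = -1 + 5 = 4)
n(c) = 4*c
E = -136/9 (E = 1/(-5 - 4) - 1*15 = 1/(-9) - 15 = -⅑ - 15 = -136/9 ≈ -15.111)
S(-6)*n(1) + E = 5*(4*1) - 136/9 = 5*4 - 136/9 = 20 - 136/9 = 44/9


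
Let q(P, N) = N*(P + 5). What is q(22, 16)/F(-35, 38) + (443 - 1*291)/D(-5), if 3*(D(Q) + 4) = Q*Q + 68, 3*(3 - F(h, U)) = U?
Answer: -30584/783 ≈ -39.060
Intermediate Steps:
F(h, U) = 3 - U/3
D(Q) = 56/3 + Q²/3 (D(Q) = -4 + (Q*Q + 68)/3 = -4 + (Q² + 68)/3 = -4 + (68 + Q²)/3 = -4 + (68/3 + Q²/3) = 56/3 + Q²/3)
q(P, N) = N*(5 + P)
q(22, 16)/F(-35, 38) + (443 - 1*291)/D(-5) = (16*(5 + 22))/(3 - ⅓*38) + (443 - 1*291)/(56/3 + (⅓)*(-5)²) = (16*27)/(3 - 38/3) + (443 - 291)/(56/3 + (⅓)*25) = 432/(-29/3) + 152/(56/3 + 25/3) = 432*(-3/29) + 152/27 = -1296/29 + 152*(1/27) = -1296/29 + 152/27 = -30584/783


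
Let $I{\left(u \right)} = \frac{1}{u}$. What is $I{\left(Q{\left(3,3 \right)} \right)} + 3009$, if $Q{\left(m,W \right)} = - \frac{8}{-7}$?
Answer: $\frac{24079}{8} \approx 3009.9$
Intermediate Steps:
$Q{\left(m,W \right)} = \frac{8}{7}$ ($Q{\left(m,W \right)} = \left(-8\right) \left(- \frac{1}{7}\right) = \frac{8}{7}$)
$I{\left(Q{\left(3,3 \right)} \right)} + 3009 = \frac{1}{\frac{8}{7}} + 3009 = \frac{7}{8} + 3009 = \frac{24079}{8}$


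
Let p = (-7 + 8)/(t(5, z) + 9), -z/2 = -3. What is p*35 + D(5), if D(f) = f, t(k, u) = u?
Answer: 22/3 ≈ 7.3333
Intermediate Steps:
z = 6 (z = -2*(-3) = 6)
p = 1/15 (p = (-7 + 8)/(6 + 9) = 1/15 ≈ 0.066667)
p*35 + D(5) = (1/15)*35 + 5 = 7/3 + 5 = 22/3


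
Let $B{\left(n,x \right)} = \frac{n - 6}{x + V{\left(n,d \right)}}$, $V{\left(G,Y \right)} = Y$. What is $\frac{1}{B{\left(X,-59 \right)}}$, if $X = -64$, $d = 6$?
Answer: $\frac{53}{70} \approx 0.75714$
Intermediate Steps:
$B{\left(n,x \right)} = \frac{-6 + n}{6 + x}$ ($B{\left(n,x \right)} = \frac{n - 6}{x + 6} = \frac{-6 + n}{6 + x}$)
$\frac{1}{B{\left(X,-59 \right)}} = \frac{1}{\frac{1}{6 - 59} \left(-6 - 64\right)} = \frac{1}{\frac{1}{-53} \left(-70\right)} = \frac{1}{\left(- \frac{1}{53}\right) \left(-70\right)} = \frac{1}{\frac{70}{53}} = \frac{53}{70}$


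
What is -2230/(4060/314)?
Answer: -35011/203 ≈ -172.47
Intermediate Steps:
-2230/(4060/314) = -2230/(4060*(1/314)) = -2230/2030/157 = -2230*157/2030 = -35011/203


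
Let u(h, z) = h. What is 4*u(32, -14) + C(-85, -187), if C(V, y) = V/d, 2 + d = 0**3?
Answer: 341/2 ≈ 170.50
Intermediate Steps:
d = -2 (d = -2 + 0**3 = -2 + 0 = -2)
C(V, y) = -V/2 (C(V, y) = V/(-2) = V*(-1/2) = -V/2)
4*u(32, -14) + C(-85, -187) = 4*32 - 1/2*(-85) = 128 + 85/2 = 341/2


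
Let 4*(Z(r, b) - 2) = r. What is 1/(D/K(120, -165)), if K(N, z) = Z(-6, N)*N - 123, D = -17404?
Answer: 63/17404 ≈ 0.0036199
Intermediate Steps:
Z(r, b) = 2 + r/4
K(N, z) = -123 + N/2 (K(N, z) = (2 + (¼)*(-6))*N - 123 = (2 - 3/2)*N - 123 = N/2 - 123 = -123 + N/2)
1/(D/K(120, -165)) = 1/(-17404/(-123 + (½)*120)) = 1/(-17404/(-123 + 60)) = 1/(-17404/(-63)) = 1/(-17404*(-1/63)) = 1/(17404/63) = 63/17404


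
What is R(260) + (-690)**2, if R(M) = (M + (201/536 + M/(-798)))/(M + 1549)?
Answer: 2749158390877/5774328 ≈ 4.7610e+5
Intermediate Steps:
R(M) = (3/8 + 797*M/798)/(1549 + M) (R(M) = (M + (201*(1/536) + M*(-1/798)))/(1549 + M) = (M + (3/8 - M/798))/(1549 + M) = (3/8 + 797*M/798)/(1549 + M))
R(260) + (-690)**2 = (1197 + 3188*260)/(3192*(1549 + 260)) + (-690)**2 = (1/3192)*(1197 + 828880)/1809 + 476100 = (1/3192)*(1/1809)*830077 + 476100 = 830077/5774328 + 476100 = 2749158390877/5774328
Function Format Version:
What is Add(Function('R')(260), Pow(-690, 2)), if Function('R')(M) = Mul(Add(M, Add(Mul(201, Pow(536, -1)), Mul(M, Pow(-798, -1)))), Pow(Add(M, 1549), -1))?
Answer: Rational(2749158390877, 5774328) ≈ 4.7610e+5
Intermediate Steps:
Function('R')(M) = Mul(Pow(Add(1549, M), -1), Add(Rational(3, 8), Mul(Rational(797, 798), M))) (Function('R')(M) = Mul(Add(M, Add(Mul(201, Rational(1, 536)), Mul(M, Rational(-1, 798)))), Pow(Add(1549, M), -1)) = Mul(Add(M, Add(Rational(3, 8), Mul(Rational(-1, 798), M))), Pow(Add(1549, M), -1)) = Mul(Add(Rational(3, 8), Mul(Rational(797, 798), M)), Pow(Add(1549, M), -1)) = Mul(Pow(Add(1549, M), -1), Add(Rational(3, 8), Mul(Rational(797, 798), M))))
Add(Function('R')(260), Pow(-690, 2)) = Add(Mul(Rational(1, 3192), Pow(Add(1549, 260), -1), Add(1197, Mul(3188, 260))), Pow(-690, 2)) = Add(Mul(Rational(1, 3192), Pow(1809, -1), Add(1197, 828880)), 476100) = Add(Mul(Rational(1, 3192), Rational(1, 1809), 830077), 476100) = Add(Rational(830077, 5774328), 476100) = Rational(2749158390877, 5774328)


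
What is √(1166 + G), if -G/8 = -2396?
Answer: √20334 ≈ 142.60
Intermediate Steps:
G = 19168 (G = -8*(-2396) = 19168)
√(1166 + G) = √(1166 + 19168) = √20334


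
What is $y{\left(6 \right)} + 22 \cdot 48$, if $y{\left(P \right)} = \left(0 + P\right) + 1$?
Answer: $1063$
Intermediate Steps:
$y{\left(P \right)} = 1 + P$ ($y{\left(P \right)} = P + 1 = 1 + P$)
$y{\left(6 \right)} + 22 \cdot 48 = \left(1 + 6\right) + 22 \cdot 48 = 7 + 1056 = 1063$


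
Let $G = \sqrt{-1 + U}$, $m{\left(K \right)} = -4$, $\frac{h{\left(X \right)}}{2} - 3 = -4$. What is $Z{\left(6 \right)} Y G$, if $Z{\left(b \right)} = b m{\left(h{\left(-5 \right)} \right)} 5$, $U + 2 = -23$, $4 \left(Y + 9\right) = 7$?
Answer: $870 i \sqrt{26} \approx 4436.1 i$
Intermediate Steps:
$Y = - \frac{29}{4}$ ($Y = -9 + \frac{1}{4} \cdot 7 = -9 + \frac{7}{4} = - \frac{29}{4} \approx -7.25$)
$h{\left(X \right)} = -2$ ($h{\left(X \right)} = 6 + 2 \left(-4\right) = 6 - 8 = -2$)
$U = -25$ ($U = -2 - 23 = -25$)
$Z{\left(b \right)} = - 20 b$ ($Z{\left(b \right)} = b \left(-4\right) 5 = - 4 b 5 = - 20 b$)
$G = i \sqrt{26}$ ($G = \sqrt{-1 - 25} = \sqrt{-26} = i \sqrt{26} \approx 5.099 i$)
$Z{\left(6 \right)} Y G = \left(-20\right) 6 \left(- \frac{29}{4}\right) i \sqrt{26} = \left(-120\right) \left(- \frac{29}{4}\right) i \sqrt{26} = 870 i \sqrt{26}$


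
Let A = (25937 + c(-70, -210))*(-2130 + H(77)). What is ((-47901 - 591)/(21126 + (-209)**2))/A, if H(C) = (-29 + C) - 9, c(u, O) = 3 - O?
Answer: 8082/590604012925 ≈ 1.3684e-8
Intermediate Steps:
H(C) = -38 + C
A = -54679650 (A = (25937 + (3 - 1*(-210)))*(-2130 + (-38 + 77)) = (25937 + (3 + 210))*(-2130 + 39) = (25937 + 213)*(-2091) = 26150*(-2091) = -54679650)
((-47901 - 591)/(21126 + (-209)**2))/A = ((-47901 - 591)/(21126 + (-209)**2))/(-54679650) = -48492/(21126 + 43681)*(-1/54679650) = -48492/64807*(-1/54679650) = 8082/590604012925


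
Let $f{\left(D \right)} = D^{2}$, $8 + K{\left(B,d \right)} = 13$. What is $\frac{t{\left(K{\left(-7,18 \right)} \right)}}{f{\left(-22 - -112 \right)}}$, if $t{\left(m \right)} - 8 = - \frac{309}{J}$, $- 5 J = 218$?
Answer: $\frac{3289}{1765800} \approx 0.0018626$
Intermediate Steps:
$K{\left(B,d \right)} = 5$ ($K{\left(B,d \right)} = -8 + 13 = 5$)
$J = - \frac{218}{5}$ ($J = \left(- \frac{1}{5}\right) 218 = - \frac{218}{5} \approx -43.6$)
$t{\left(m \right)} = \frac{3289}{218}$ ($t{\left(m \right)} = 8 - \frac{309}{- \frac{218}{5}} = 8 - - \frac{1545}{218} = 8 + \frac{1545}{218} = \frac{3289}{218}$)
$\frac{t{\left(K{\left(-7,18 \right)} \right)}}{f{\left(-22 - -112 \right)}} = \frac{3289}{218 \left(-22 - -112\right)^{2}} = \frac{3289}{218 \left(-22 + 112\right)^{2}} = \frac{3289}{218 \cdot 90^{2}} = \frac{3289}{218 \cdot 8100} = \frac{3289}{218} \cdot \frac{1}{8100} = \frac{3289}{1765800}$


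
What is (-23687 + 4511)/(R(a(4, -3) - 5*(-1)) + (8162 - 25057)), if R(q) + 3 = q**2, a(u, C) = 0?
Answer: 408/359 ≈ 1.1365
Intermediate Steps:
R(q) = -3 + q**2
(-23687 + 4511)/(R(a(4, -3) - 5*(-1)) + (8162 - 25057)) = (-23687 + 4511)/((-3 + (0 - 5*(-1))**2) + (8162 - 25057)) = -19176/((-3 + (0 + 5)**2) - 16895) = -19176/((-3 + 5**2) - 16895) = -19176/((-3 + 25) - 16895) = -19176/(22 - 16895) = -19176/(-16873) = -19176*(-1/16873) = 408/359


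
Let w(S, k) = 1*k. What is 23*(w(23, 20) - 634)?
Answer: -14122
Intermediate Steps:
w(S, k) = k
23*(w(23, 20) - 634) = 23*(20 - 634) = 23*(-614) = -14122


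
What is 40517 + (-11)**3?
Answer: 39186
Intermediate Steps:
40517 + (-11)**3 = 40517 - 1331 = 39186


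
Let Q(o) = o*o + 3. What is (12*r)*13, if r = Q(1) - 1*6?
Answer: -312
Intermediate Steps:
Q(o) = 3 + o**2 (Q(o) = o**2 + 3 = 3 + o**2)
r = -2 (r = (3 + 1**2) - 1*6 = (3 + 1) - 6 = 4 - 6 = -2)
(12*r)*13 = (12*(-2))*13 = -24*13 = -312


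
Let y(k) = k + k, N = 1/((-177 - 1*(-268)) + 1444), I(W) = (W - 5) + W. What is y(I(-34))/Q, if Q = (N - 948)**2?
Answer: -344008850/2117545922041 ≈ -0.00016246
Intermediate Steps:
I(W) = -5 + 2*W (I(W) = (-5 + W) + W = -5 + 2*W)
N = 1/1535 (N = 1/((-177 + 268) + 1444) = 1/(91 + 1444) = 1/1535 ≈ 0.00065147)
y(k) = 2*k
Q = 2117545922041/2356225 (Q = (1/1535 - 948)**2 = (-1455179/1535)**2 = 2117545922041/2356225 ≈ 8.9870e+5)
y(I(-34))/Q = (2*(-5 + 2*(-34)))/(2117545922041/2356225) = (2*(-5 - 68))*(2356225/2117545922041) = (2*(-73))*(2356225/2117545922041) = -146*2356225/2117545922041 = -344008850/2117545922041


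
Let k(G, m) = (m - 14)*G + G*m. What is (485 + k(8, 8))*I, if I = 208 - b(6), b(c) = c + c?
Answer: 98196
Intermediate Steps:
b(c) = 2*c
k(G, m) = G*m + G*(-14 + m) (k(G, m) = (-14 + m)*G + G*m = G*(-14 + m) + G*m = G*m + G*(-14 + m))
I = 196 (I = 208 - 2*6 = 208 - 1*12 = 208 - 12 = 196)
(485 + k(8, 8))*I = (485 + 2*8*(-7 + 8))*196 = (485 + 2*8*1)*196 = (485 + 16)*196 = 501*196 = 98196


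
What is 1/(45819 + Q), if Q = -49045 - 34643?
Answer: -1/37869 ≈ -2.6407e-5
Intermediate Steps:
Q = -83688
1/(45819 + Q) = 1/(45819 - 83688) = 1/(-37869) = -1/37869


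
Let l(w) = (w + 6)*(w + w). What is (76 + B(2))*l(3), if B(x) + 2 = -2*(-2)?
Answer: 4212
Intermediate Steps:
B(x) = 2 (B(x) = -2 - 2*(-2) = -2 + 4 = 2)
l(w) = 2*w*(6 + w) (l(w) = (6 + w)*(2*w) = 2*w*(6 + w))
(76 + B(2))*l(3) = (76 + 2)*(2*3*(6 + 3)) = 78*(2*3*9) = 78*54 = 4212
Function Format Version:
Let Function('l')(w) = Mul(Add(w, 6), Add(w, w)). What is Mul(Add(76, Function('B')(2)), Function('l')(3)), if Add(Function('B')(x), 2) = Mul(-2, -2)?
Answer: 4212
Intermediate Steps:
Function('B')(x) = 2 (Function('B')(x) = Add(-2, Mul(-2, -2)) = Add(-2, 4) = 2)
Function('l')(w) = Mul(2, w, Add(6, w)) (Function('l')(w) = Mul(Add(6, w), Mul(2, w)) = Mul(2, w, Add(6, w)))
Mul(Add(76, Function('B')(2)), Function('l')(3)) = Mul(Add(76, 2), Mul(2, 3, Add(6, 3))) = Mul(78, Mul(2, 3, 9)) = Mul(78, 54) = 4212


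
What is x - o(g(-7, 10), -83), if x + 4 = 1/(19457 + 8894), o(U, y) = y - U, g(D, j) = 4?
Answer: 2353134/28351 ≈ 83.000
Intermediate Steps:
x = -113403/28351 (x = -4 + 1/(19457 + 8894) = -4 + 1/28351 = -113403/28351 ≈ -4.0000)
x - o(g(-7, 10), -83) = -113403/28351 - (-83 - 1*4) = -113403/28351 - (-83 - 4) = -113403/28351 - 1*(-87) = -113403/28351 + 87 = 2353134/28351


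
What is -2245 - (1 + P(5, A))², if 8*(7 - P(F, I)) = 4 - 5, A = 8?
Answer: -147905/64 ≈ -2311.0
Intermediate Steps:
P(F, I) = 57/8 (P(F, I) = 7 - (4 - 5)/8 = 7 - ⅛*(-1) = 7 + ⅛ = 57/8)
-2245 - (1 + P(5, A))² = -2245 - (1 + 57/8)² = -2245 - (65/8)² = -2245 - 1*4225/64 = -2245 - 4225/64 = -147905/64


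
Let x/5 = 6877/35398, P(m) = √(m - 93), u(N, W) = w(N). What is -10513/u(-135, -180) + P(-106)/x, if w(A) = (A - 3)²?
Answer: -10513/19044 + 35398*I*√199/34385 ≈ -0.55204 + 14.522*I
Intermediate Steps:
w(A) = (-3 + A)²
u(N, W) = (-3 + N)²
P(m) = √(-93 + m)
x = 34385/35398 (x = 5*(6877/35398) = 34385/35398 ≈ 0.97138)
-10513/u(-135, -180) + P(-106)/x = -10513/(-3 - 135)² + √(-93 - 106)/(34385/35398) = -10513/((-138)²) + √(-199)*(35398/34385) = -10513/19044 + (I*√199)*(35398/34385) = -10513*1/19044 + 35398*I*√199/34385 = -10513/19044 + 35398*I*√199/34385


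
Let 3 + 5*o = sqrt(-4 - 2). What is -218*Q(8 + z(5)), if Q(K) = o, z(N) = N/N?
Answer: 654/5 - 218*I*sqrt(6)/5 ≈ 130.8 - 106.8*I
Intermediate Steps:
z(N) = 1
o = -3/5 + I*sqrt(6)/5 (o = -3/5 + sqrt(-4 - 2)/5 = -3/5 + sqrt(-6)/5 = -3/5 + (I*sqrt(6))/5 = -3/5 + I*sqrt(6)/5 ≈ -0.6 + 0.4899*I)
Q(K) = -3/5 + I*sqrt(6)/5
-218*Q(8 + z(5)) = -218*(-3/5 + I*sqrt(6)/5) = 654/5 - 218*I*sqrt(6)/5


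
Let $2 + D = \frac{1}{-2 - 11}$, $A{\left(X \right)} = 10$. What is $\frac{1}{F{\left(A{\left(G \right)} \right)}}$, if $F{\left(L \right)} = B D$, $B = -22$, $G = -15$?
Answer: $\frac{13}{594} \approx 0.021886$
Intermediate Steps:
$D = - \frac{27}{13}$ ($D = -2 + \frac{1}{-2 - 11} = -2 + \frac{1}{-13} = -2 - \frac{1}{13} = - \frac{27}{13} \approx -2.0769$)
$F{\left(L \right)} = \frac{594}{13}$ ($F{\left(L \right)} = \left(-22\right) \left(- \frac{27}{13}\right) = \frac{594}{13}$)
$\frac{1}{F{\left(A{\left(G \right)} \right)}} = \frac{1}{\frac{594}{13}} = \frac{13}{594}$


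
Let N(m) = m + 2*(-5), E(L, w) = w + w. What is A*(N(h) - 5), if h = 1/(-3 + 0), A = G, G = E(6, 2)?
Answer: -184/3 ≈ -61.333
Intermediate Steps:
E(L, w) = 2*w
G = 4 (G = 2*2 = 4)
A = 4
h = -⅓ (h = 1/(-3) = -⅓ ≈ -0.33333)
N(m) = -10 + m (N(m) = m - 10 = -10 + m)
A*(N(h) - 5) = 4*((-10 - ⅓) - 5) = 4*(-31/3 - 5) = 4*(-46/3) = -184/3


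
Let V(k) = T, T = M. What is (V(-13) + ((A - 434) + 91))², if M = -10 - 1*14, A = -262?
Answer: 395641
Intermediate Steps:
M = -24 (M = -10 - 14 = -24)
T = -24
V(k) = -24
(V(-13) + ((A - 434) + 91))² = (-24 + ((-262 - 434) + 91))² = (-24 + (-696 + 91))² = (-24 - 605)² = (-629)² = 395641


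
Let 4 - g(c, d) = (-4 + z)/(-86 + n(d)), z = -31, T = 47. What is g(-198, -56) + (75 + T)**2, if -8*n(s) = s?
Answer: 1176117/79 ≈ 14888.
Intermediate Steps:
n(s) = -s/8
g(c, d) = 4 + 35/(-86 - d/8) (g(c, d) = 4 - (-4 - 31)/(-86 - d/8) = 4 - (-35)/(-86 - d/8) = 4 + 35/(-86 - d/8))
g(-198, -56) + (75 + T)**2 = 4*(618 - 56)/(688 - 56) + (75 + 47)**2 = 4*562/632 + 122**2 = 4*(1/632)*562 + 14884 = 281/79 + 14884 = 1176117/79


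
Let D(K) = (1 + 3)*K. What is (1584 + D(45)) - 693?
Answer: 1071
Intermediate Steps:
D(K) = 4*K
(1584 + D(45)) - 693 = (1584 + 4*45) - 693 = (1584 + 180) - 693 = 1764 - 693 = 1071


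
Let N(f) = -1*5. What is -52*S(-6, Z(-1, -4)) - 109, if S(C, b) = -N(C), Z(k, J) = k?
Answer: -369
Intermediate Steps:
N(f) = -5
S(C, b) = 5 (S(C, b) = -1*(-5) = 5)
-52*S(-6, Z(-1, -4)) - 109 = -52*5 - 109 = -260 - 109 = -369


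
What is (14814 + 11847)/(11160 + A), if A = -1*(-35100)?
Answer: 8887/15420 ≈ 0.57633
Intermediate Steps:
A = 35100
(14814 + 11847)/(11160 + A) = (14814 + 11847)/(11160 + 35100) = 26661/46260 = 26661*(1/46260) = 8887/15420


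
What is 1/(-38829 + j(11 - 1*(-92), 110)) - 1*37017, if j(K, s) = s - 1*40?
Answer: -1434741904/38759 ≈ -37017.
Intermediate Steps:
j(K, s) = -40 + s (j(K, s) = s - 40 = -40 + s)
1/(-38829 + j(11 - 1*(-92), 110)) - 1*37017 = 1/(-38829 + (-40 + 110)) - 1*37017 = 1/(-38829 + 70) - 37017 = 1/(-38759) - 37017 = -1/38759 - 37017 = -1434741904/38759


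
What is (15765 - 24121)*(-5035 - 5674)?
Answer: 89484404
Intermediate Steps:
(15765 - 24121)*(-5035 - 5674) = -8356*(-10709) = 89484404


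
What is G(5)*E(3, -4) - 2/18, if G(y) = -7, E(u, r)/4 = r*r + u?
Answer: -4789/9 ≈ -532.11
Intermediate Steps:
E(u, r) = 4*u + 4*r² (E(u, r) = 4*(r*r + u) = 4*(r² + u) = 4*(u + r²) = 4*u + 4*r²)
G(5)*E(3, -4) - 2/18 = -7*(4*3 + 4*(-4)²) - 2/18 = -7*(12 + 4*16) - 2*1/18 = -7*(12 + 64) - ⅑ = -7*76 - ⅑ = -532 - ⅑ = -4789/9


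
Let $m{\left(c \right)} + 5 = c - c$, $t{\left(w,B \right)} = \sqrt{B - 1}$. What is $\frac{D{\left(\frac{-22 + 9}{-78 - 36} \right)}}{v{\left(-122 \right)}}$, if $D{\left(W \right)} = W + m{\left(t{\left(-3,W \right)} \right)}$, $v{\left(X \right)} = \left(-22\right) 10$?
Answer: $\frac{557}{25080} \approx 0.022209$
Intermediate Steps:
$t{\left(w,B \right)} = \sqrt{-1 + B}$
$v{\left(X \right)} = -220$
$m{\left(c \right)} = -5$ ($m{\left(c \right)} = -5 + \left(c - c\right) = -5 + 0 = -5$)
$D{\left(W \right)} = -5 + W$ ($D{\left(W \right)} = W - 5 = -5 + W$)
$\frac{D{\left(\frac{-22 + 9}{-78 - 36} \right)}}{v{\left(-122 \right)}} = \frac{-5 + \frac{-22 + 9}{-78 - 36}}{-220} = \left(-5 - \frac{13}{-114}\right) \left(- \frac{1}{220}\right) = \left(-5 - - \frac{13}{114}\right) \left(- \frac{1}{220}\right) = \left(-5 + \frac{13}{114}\right) \left(- \frac{1}{220}\right) = \left(- \frac{557}{114}\right) \left(- \frac{1}{220}\right) = \frac{557}{25080}$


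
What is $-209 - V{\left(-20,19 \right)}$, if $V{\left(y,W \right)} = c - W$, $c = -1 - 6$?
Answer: $-183$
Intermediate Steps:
$c = -7$
$V{\left(y,W \right)} = -7 - W$
$-209 - V{\left(-20,19 \right)} = -209 - \left(-7 - 19\right) = -209 - -26 = -209 + 26 = -183$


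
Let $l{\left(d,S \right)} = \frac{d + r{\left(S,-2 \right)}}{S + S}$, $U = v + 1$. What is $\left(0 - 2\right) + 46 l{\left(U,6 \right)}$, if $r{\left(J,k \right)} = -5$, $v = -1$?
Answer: $- \frac{127}{6} \approx -21.167$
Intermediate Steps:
$U = 0$ ($U = -1 + 1 = 0$)
$l{\left(d,S \right)} = \frac{-5 + d}{2 S}$ ($l{\left(d,S \right)} = \frac{d - 5}{S + S} = \frac{-5 + d}{2 S}$)
$\left(0 - 2\right) + 46 l{\left(U,6 \right)} = \left(0 - 2\right) + 46 \frac{-5 + 0}{2 \cdot 6} = \left(0 - 2\right) + 46 \cdot \frac{1}{2} \cdot \frac{1}{6} \left(-5\right) = -2 + 46 \left(- \frac{5}{12}\right) = -2 - \frac{115}{6} = - \frac{127}{6}$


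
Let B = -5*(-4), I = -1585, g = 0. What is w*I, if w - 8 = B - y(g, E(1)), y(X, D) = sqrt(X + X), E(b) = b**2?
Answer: -44380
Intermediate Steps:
y(X, D) = sqrt(2)*sqrt(X) (y(X, D) = sqrt(2*X) = sqrt(2)*sqrt(X))
B = 20
w = 28 (w = 8 + (20 - sqrt(2)*sqrt(0)) = 8 + (20 - sqrt(2)*0) = 8 + (20 - 1*0) = 8 + (20 + 0) = 8 + 20 = 28)
w*I = 28*(-1585) = -44380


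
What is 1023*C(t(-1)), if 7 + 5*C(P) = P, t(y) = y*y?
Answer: -6138/5 ≈ -1227.6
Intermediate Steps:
t(y) = y**2
C(P) = -7/5 + P/5
1023*C(t(-1)) = 1023*(-7/5 + (1/5)*(-1)**2) = 1023*(-7/5 + (1/5)*1) = 1023*(-7/5 + 1/5) = 1023*(-6/5) = -6138/5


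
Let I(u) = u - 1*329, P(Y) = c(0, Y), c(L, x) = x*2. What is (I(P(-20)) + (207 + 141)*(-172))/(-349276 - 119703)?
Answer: 60225/468979 ≈ 0.12842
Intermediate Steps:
c(L, x) = 2*x
P(Y) = 2*Y
I(u) = -329 + u (I(u) = u - 329 = -329 + u)
(I(P(-20)) + (207 + 141)*(-172))/(-349276 - 119703) = ((-329 + 2*(-20)) + (207 + 141)*(-172))/(-349276 - 119703) = ((-329 - 40) + 348*(-172))/(-468979) = (-369 - 59856)*(-1/468979) = -60225*(-1/468979) = 60225/468979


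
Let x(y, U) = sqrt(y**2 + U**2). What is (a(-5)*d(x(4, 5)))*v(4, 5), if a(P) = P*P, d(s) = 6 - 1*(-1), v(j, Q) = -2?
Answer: -350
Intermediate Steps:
x(y, U) = sqrt(U**2 + y**2)
d(s) = 7 (d(s) = 6 + 1 = 7)
a(P) = P**2
(a(-5)*d(x(4, 5)))*v(4, 5) = ((-5)**2*7)*(-2) = (25*7)*(-2) = 175*(-2) = -350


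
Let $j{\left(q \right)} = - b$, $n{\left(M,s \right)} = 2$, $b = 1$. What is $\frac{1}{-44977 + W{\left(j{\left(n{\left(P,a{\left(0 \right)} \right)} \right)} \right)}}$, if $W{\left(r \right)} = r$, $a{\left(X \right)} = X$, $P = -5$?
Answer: $- \frac{1}{44978} \approx -2.2233 \cdot 10^{-5}$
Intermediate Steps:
$j{\left(q \right)} = -1$ ($j{\left(q \right)} = \left(-1\right) 1 = -1$)
$\frac{1}{-44977 + W{\left(j{\left(n{\left(P,a{\left(0 \right)} \right)} \right)} \right)}} = \frac{1}{-44977 - 1} = \frac{1}{-44978} = - \frac{1}{44978}$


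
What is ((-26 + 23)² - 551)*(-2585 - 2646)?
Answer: 2835202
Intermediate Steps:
((-26 + 23)² - 551)*(-2585 - 2646) = ((-3)² - 551)*(-5231) = (9 - 551)*(-5231) = -542*(-5231) = 2835202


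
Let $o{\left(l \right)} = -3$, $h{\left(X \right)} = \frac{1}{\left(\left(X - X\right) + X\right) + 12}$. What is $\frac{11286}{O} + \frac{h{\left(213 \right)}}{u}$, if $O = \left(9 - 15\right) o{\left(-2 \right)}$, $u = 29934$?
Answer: $\frac{4222939051}{6735150} \approx 627.0$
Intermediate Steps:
$h{\left(X \right)} = \frac{1}{12 + X}$ ($h{\left(X \right)} = \frac{1}{\left(0 + X\right) + 12} = \frac{1}{X + 12} = \frac{1}{12 + X}$)
$O = 18$ ($O = \left(9 - 15\right) \left(-3\right) = \left(-6\right) \left(-3\right) = 18$)
$\frac{11286}{O} + \frac{h{\left(213 \right)}}{u} = \frac{11286}{18} + \frac{1}{\left(12 + 213\right) 29934} = 11286 \cdot \frac{1}{18} + \frac{1}{225} \cdot \frac{1}{29934} = 627 + \frac{1}{225} \cdot \frac{1}{29934} = 627 + \frac{1}{6735150} = \frac{4222939051}{6735150}$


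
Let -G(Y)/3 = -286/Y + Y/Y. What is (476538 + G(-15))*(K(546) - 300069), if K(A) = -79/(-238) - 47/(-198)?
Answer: -8421998081828798/58905 ≈ -1.4298e+11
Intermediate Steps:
G(Y) = -3 + 858/Y (G(Y) = -3*(-286/Y + Y/Y) = -3*(-286/Y + 1) = -3*(1 - 286/Y) = -3 + 858/Y)
K(A) = 6707/11781 (K(A) = -79*(-1/238) - 47*(-1/198) = 79/238 + 47/198 = 6707/11781)
(476538 + G(-15))*(K(546) - 300069) = (476538 + (-3 + 858/(-15)))*(6707/11781 - 300069) = (476538 + (-3 + 858*(-1/15)))*(-3535106182/11781) = (476538 + (-3 - 286/5))*(-3535106182/11781) = (476538 - 301/5)*(-3535106182/11781) = (2382389/5)*(-3535106182/11781) = -8421998081828798/58905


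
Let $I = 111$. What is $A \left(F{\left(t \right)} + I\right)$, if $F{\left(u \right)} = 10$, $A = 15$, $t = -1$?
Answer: $1815$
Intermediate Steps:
$A \left(F{\left(t \right)} + I\right) = 15 \left(10 + 111\right) = 15 \cdot 121 = 1815$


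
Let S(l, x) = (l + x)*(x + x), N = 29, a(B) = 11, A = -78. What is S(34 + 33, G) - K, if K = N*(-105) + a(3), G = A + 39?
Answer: 850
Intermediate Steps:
G = -39 (G = -78 + 39 = -39)
S(l, x) = 2*x*(l + x) (S(l, x) = (l + x)*(2*x) = 2*x*(l + x))
K = -3034 (K = 29*(-105) + 11 = -3045 + 11 = -3034)
S(34 + 33, G) - K = 2*(-39)*((34 + 33) - 39) - 1*(-3034) = 2*(-39)*(67 - 39) + 3034 = 2*(-39)*28 + 3034 = -2184 + 3034 = 850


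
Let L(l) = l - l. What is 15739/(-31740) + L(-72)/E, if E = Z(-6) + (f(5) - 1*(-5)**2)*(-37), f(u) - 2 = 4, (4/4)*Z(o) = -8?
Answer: -15739/31740 ≈ -0.49587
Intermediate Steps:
Z(o) = -8
f(u) = 6 (f(u) = 2 + 4 = 6)
L(l) = 0
E = 695 (E = -8 + (6 - 1*(-5)**2)*(-37) = -8 + (6 - 1*25)*(-37) = -8 + (6 - 25)*(-37) = -8 - 19*(-37) = -8 + 703 = 695)
15739/(-31740) + L(-72)/E = 15739/(-31740) + 0/695 = 15739*(-1/31740) + 0*(1/695) = -15739/31740 + 0 = -15739/31740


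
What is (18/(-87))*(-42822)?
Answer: 256932/29 ≈ 8859.7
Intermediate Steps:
(18/(-87))*(-42822) = (18*(-1/87))*(-42822) = -6/29*(-42822) = 256932/29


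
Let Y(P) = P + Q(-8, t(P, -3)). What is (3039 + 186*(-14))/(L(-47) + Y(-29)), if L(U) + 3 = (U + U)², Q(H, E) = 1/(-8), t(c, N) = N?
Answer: 1160/23477 ≈ 0.049410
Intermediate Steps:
Q(H, E) = -⅛
Y(P) = -⅛ + P (Y(P) = P - ⅛ = -⅛ + P)
L(U) = -3 + 4*U² (L(U) = -3 + (U + U)² = -3 + (2*U)² = -3 + 4*U²)
(3039 + 186*(-14))/(L(-47) + Y(-29)) = (3039 + 186*(-14))/((-3 + 4*(-47)²) + (-⅛ - 29)) = (3039 - 2604)/((-3 + 4*2209) - 233/8) = 435/((-3 + 8836) - 233/8) = 435/(8833 - 233/8) = 435/(70431/8) = 435*(8/70431) = 1160/23477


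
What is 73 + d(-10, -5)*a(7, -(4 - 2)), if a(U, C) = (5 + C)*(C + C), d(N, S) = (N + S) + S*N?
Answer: -347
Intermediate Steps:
d(N, S) = N + S + N*S (d(N, S) = (N + S) + N*S = N + S + N*S)
a(U, C) = 2*C*(5 + C) (a(U, C) = (5 + C)*(2*C) = 2*C*(5 + C))
73 + d(-10, -5)*a(7, -(4 - 2)) = 73 + (-10 - 5 - 10*(-5))*(2*(-(4 - 2))*(5 - (4 - 2))) = 73 + (-10 - 5 + 50)*(2*(-1*2)*(5 - 1*2)) = 73 + 35*(2*(-2)*(5 - 2)) = 73 + 35*(2*(-2)*3) = 73 + 35*(-12) = 73 - 420 = -347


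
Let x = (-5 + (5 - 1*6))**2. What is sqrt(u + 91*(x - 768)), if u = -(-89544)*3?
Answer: 2*sqrt(50505) ≈ 449.47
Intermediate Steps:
x = 36 (x = (-5 + (5 - 6))**2 = (-5 - 1)**2 = (-6)**2 = 36)
u = 268632 (u = -14924*(-18) = 268632)
sqrt(u + 91*(x - 768)) = sqrt(268632 + 91*(36 - 768)) = sqrt(268632 + 91*(-732)) = sqrt(268632 - 66612) = sqrt(202020) = 2*sqrt(50505)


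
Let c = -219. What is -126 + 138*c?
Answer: -30348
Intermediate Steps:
-126 + 138*c = -126 + 138*(-219) = -126 - 30222 = -30348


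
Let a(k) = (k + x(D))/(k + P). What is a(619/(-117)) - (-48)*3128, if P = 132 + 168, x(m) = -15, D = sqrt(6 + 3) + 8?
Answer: 5177112890/34481 ≈ 1.5014e+5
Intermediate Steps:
D = 11 (D = sqrt(9) + 8 = 3 + 8 = 11)
P = 300
a(k) = (-15 + k)/(300 + k) (a(k) = (k - 15)/(k + 300) = (-15 + k)/(300 + k))
a(619/(-117)) - (-48)*3128 = (-15 + 619/(-117))/(300 + 619/(-117)) - (-48)*3128 = (-15 + 619*(-1/117))/(300 + 619*(-1/117)) - 1*(-150144) = (-15 - 619/117)/(300 - 619/117) + 150144 = -2374/117/(34481/117) + 150144 = (117/34481)*(-2374/117) + 150144 = -2374/34481 + 150144 = 5177112890/34481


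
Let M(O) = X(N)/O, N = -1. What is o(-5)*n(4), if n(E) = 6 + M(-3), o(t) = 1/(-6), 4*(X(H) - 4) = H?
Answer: -19/24 ≈ -0.79167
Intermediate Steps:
X(H) = 4 + H/4
o(t) = -⅙
M(O) = 15/(4*O) (M(O) = (4 + (¼)*(-1))/O = (4 - ¼)/O = 15/(4*O))
n(E) = 19/4 (n(E) = 6 + (15/4)/(-3) = 6 + (15/4)*(-⅓) = 6 - 5/4 = 19/4)
o(-5)*n(4) = -⅙*19/4 = -19/24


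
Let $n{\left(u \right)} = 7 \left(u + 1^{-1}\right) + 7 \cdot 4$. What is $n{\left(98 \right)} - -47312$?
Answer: $48033$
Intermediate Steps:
$n{\left(u \right)} = 35 + 7 u$ ($n{\left(u \right)} = 7 \left(u + 1\right) + 28 = 7 \left(1 + u\right) + 28 = \left(7 + 7 u\right) + 28 = 35 + 7 u$)
$n{\left(98 \right)} - -47312 = \left(35 + 7 \cdot 98\right) - -47312 = \left(35 + 686\right) + 47312 = 721 + 47312 = 48033$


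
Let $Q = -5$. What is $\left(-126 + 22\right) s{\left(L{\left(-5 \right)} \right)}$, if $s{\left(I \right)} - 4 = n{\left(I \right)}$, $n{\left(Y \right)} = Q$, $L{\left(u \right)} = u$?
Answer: $104$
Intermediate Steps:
$n{\left(Y \right)} = -5$
$s{\left(I \right)} = -1$ ($s{\left(I \right)} = 4 - 5 = -1$)
$\left(-126 + 22\right) s{\left(L{\left(-5 \right)} \right)} = \left(-126 + 22\right) \left(-1\right) = \left(-104\right) \left(-1\right) = 104$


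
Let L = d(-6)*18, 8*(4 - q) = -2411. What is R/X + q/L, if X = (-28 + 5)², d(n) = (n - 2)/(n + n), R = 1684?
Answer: 1454011/50784 ≈ 28.631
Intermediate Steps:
q = 2443/8 (q = 4 - ⅛*(-2411) = 4 + 2411/8 = 2443/8 ≈ 305.38)
d(n) = (-2 + n)/(2*n) (d(n) = (-2 + n)/((2*n)) = (-2 + n)*(1/(2*n)) = (-2 + n)/(2*n))
X = 529 (X = (-23)² = 529)
L = 12 (L = ((½)*(-2 - 6)/(-6))*18 = ((½)*(-⅙)*(-8))*18 = (⅔)*18 = 12)
R/X + q/L = 1684/529 + (2443/8)/12 = 1684*(1/529) + (2443/8)*(1/12) = 1684/529 + 2443/96 = 1454011/50784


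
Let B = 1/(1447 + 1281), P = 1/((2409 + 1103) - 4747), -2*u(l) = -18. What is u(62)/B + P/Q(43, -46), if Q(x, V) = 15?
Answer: 454825799/18525 ≈ 24552.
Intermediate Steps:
u(l) = 9 (u(l) = -½*(-18) = 9)
P = -1/1235 (P = 1/(3512 - 4747) = 1/(-1235) = -1/1235 ≈ -0.00080972)
B = 1/2728 ≈ 0.00036657
u(62)/B + P/Q(43, -46) = 9/(1/2728) - 1/1235/15 = 9*2728 - 1/1235*1/15 = 24552 - 1/18525 = 454825799/18525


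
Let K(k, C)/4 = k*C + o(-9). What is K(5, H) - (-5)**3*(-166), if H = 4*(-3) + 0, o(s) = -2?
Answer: -20998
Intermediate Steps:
H = -12 (H = -12 + 0 = -12)
K(k, C) = -8 + 4*C*k (K(k, C) = 4*(k*C - 2) = 4*(C*k - 2) = 4*(-2 + C*k) = -8 + 4*C*k)
K(5, H) - (-5)**3*(-166) = (-8 + 4*(-12)*5) - (-5)**3*(-166) = (-8 - 240) - (-125)*(-166) = -248 - 1*20750 = -248 - 20750 = -20998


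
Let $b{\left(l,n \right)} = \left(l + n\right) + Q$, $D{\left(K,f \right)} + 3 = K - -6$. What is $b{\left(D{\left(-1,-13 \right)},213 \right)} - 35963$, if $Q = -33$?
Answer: $-35781$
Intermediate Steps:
$D{\left(K,f \right)} = 3 + K$ ($D{\left(K,f \right)} = -3 + \left(K - -6\right) = -3 + \left(K + 6\right) = -3 + \left(6 + K\right) = 3 + K$)
$b{\left(l,n \right)} = -33 + l + n$ ($b{\left(l,n \right)} = \left(l + n\right) - 33 = -33 + l + n$)
$b{\left(D{\left(-1,-13 \right)},213 \right)} - 35963 = \left(-33 + \left(3 - 1\right) + 213\right) - 35963 = \left(-33 + 2 + 213\right) - 35963 = 182 - 35963 = -35781$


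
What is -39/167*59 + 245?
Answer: 38614/167 ≈ 231.22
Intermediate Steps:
-39/167*59 + 245 = -2301/167 + 245 = 38614/167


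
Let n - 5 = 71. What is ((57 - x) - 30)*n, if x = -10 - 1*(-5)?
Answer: 2432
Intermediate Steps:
n = 76 (n = 5 + 71 = 76)
x = -5 (x = -10 + 5 = -5)
((57 - x) - 30)*n = ((57 - 1*(-5)) - 30)*76 = ((57 + 5) - 30)*76 = (62 - 30)*76 = 32*76 = 2432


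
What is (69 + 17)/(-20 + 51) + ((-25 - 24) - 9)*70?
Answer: -125774/31 ≈ -4057.2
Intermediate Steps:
(69 + 17)/(-20 + 51) + ((-25 - 24) - 9)*70 = 86/31 + (-49 - 9)*70 = 86*(1/31) - 58*70 = 86/31 - 4060 = -125774/31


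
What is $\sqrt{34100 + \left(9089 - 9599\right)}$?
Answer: $\sqrt{33590} \approx 183.28$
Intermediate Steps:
$\sqrt{34100 + \left(9089 - 9599\right)} = \sqrt{34100 - 510} = \sqrt{33590}$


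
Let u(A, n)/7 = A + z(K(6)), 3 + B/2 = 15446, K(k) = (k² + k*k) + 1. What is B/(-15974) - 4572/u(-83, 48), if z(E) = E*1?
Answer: 2531111/39935 ≈ 63.381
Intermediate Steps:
K(k) = 1 + 2*k² (K(k) = (k² + k²) + 1 = 2*k² + 1 = 1 + 2*k²)
z(E) = E
B = 30886 (B = -6 + 2*15446 = -6 + 30892 = 30886)
u(A, n) = 511 + 7*A (u(A, n) = 7*(A + (1 + 2*6²)) = 7*(A + (1 + 2*36)) = 7*(A + (1 + 72)) = 7*(A + 73) = 7*(73 + A) = 511 + 7*A)
B/(-15974) - 4572/u(-83, 48) = 30886/(-15974) - 4572/(511 + 7*(-83)) = 30886*(-1/15974) - 4572/(511 - 581) = -15443/7987 - 4572/(-70) = -15443/7987 - 4572*(-1/70) = -15443/7987 + 2286/35 = 2531111/39935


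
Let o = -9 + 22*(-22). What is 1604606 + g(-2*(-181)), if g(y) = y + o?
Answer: 1604475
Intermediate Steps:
o = -493 (o = -9 - 484 = -493)
g(y) = -493 + y (g(y) = y - 493 = -493 + y)
1604606 + g(-2*(-181)) = 1604606 + (-493 - 2*(-181)) = 1604606 + (-493 + 362) = 1604606 - 131 = 1604475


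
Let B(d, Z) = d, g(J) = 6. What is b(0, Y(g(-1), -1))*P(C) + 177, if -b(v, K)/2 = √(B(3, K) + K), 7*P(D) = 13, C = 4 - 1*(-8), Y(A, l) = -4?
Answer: 177 - 26*I/7 ≈ 177.0 - 3.7143*I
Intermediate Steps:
C = 12 (C = 4 + 8 = 12)
P(D) = 13/7 (P(D) = (⅐)*13 = 13/7)
b(v, K) = -2*√(3 + K)
b(0, Y(g(-1), -1))*P(C) + 177 = -2*√(3 - 4)*(13/7) + 177 = -2*I*(13/7) + 177 = -26*I/7 + 177 = 177 - 26*I/7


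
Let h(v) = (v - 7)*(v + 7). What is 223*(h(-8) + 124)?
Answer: 30997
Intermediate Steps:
h(v) = (-7 + v)*(7 + v)
223*(h(-8) + 124) = 223*((-49 + (-8)**2) + 124) = 223*((-49 + 64) + 124) = 223*(15 + 124) = 223*139 = 30997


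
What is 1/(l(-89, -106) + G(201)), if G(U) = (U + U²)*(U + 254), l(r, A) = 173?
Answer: 1/18474083 ≈ 5.4130e-8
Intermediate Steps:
G(U) = (254 + U)*(U + U²) (G(U) = (U + U²)*(254 + U) = (254 + U)*(U + U²))
1/(l(-89, -106) + G(201)) = 1/(173 + 201*(254 + 201² + 255*201)) = 1/(173 + 201*(254 + 40401 + 51255)) = 1/(173 + 201*91910) = 1/(173 + 18473910) = 1/18474083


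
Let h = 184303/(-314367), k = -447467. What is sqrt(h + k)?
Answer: 2*I*sqrt(11055426235988991)/314367 ≈ 668.93*I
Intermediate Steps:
h = -184303/314367 (h = 184303*(-1/314367) = -184303/314367 ≈ -0.58627)
sqrt(h + k) = sqrt(-184303/314367 - 447467) = sqrt(-140669042692/314367) = 2*I*sqrt(11055426235988991)/314367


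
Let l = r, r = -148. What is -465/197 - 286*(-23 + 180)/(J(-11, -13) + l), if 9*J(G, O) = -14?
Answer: 39492678/132581 ≈ 297.88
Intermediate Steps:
J(G, O) = -14/9 (J(G, O) = (1/9)*(-14) = -14/9)
l = -148
-465/197 - 286*(-23 + 180)/(J(-11, -13) + l) = -465/197 - 286*(-23 + 180)/(-14/9 - 148) = -465*1/197 - 286/((-1346/9/157)) = -465/197 - 286/((-1346/9*1/157)) = -465/197 - 286/(-1346/1413) = -465/197 - 286*(-1413/1346) = -465/197 + 202059/673 = 39492678/132581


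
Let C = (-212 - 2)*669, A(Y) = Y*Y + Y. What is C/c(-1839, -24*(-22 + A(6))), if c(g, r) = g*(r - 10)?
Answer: -23861/150185 ≈ -0.15888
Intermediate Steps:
A(Y) = Y + Y² (A(Y) = Y² + Y = Y + Y²)
c(g, r) = g*(-10 + r)
C = -143166 (C = -214*669 = -143166)
C/c(-1839, -24*(-22 + A(6))) = -143166*(-1/(1839*(-10 - 24*(-22 + 6*(1 + 6))))) = -143166*(-1/(1839*(-10 - 24*(-22 + 6*7)))) = -143166*(-1/(1839*(-10 - 24*(-22 + 42)))) = -143166*(-1/(1839*(-10 - 24*20))) = -143166*(-1/(1839*(-10 - 480))) = -143166/((-1839*(-490))) = -143166/901110 = -143166*1/901110 = -23861/150185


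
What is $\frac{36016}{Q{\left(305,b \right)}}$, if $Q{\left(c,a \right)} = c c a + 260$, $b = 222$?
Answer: $\frac{18008}{10325905} \approx 0.001744$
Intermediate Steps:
$Q{\left(c,a \right)} = 260 + a c^{2}$ ($Q{\left(c,a \right)} = c^{2} a + 260 = a c^{2} + 260 = 260 + a c^{2}$)
$\frac{36016}{Q{\left(305,b \right)}} = \frac{36016}{260 + 222 \cdot 305^{2}} = \frac{36016}{260 + 222 \cdot 93025} = \frac{36016}{260 + 20651550} = \frac{36016}{20651810} = 36016 \cdot \frac{1}{20651810} = \frac{18008}{10325905}$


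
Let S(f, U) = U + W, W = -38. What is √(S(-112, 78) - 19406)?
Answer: I*√19366 ≈ 139.16*I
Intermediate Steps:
S(f, U) = -38 + U (S(f, U) = U - 38 = -38 + U)
√(S(-112, 78) - 19406) = √((-38 + 78) - 19406) = √(40 - 19406) = √(-19366) = I*√19366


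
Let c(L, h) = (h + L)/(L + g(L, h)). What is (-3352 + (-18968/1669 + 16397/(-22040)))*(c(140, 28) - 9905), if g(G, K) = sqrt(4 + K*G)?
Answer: 50556652957832441/1517468152 + 410322106341*sqrt(109)/1896835190 ≈ 3.3319e+7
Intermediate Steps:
g(G, K) = sqrt(4 + G*K)
c(L, h) = (L + h)/(L + sqrt(4 + L*h)) (c(L, h) = (h + L)/(L + sqrt(4 + L*h)) = (L + h)/(L + sqrt(4 + L*h)))
(-3352 + (-18968/1669 + 16397/(-22040)))*(c(140, 28) - 9905) = (-3352 + (-18968/1669 + 16397/(-22040)))*((140 + 28)/(140 + sqrt(4 + 140*28)) - 9905) = (-3352 + (-18968*1/1669 + 16397*(-1/22040)))*(168/(140 + sqrt(4 + 3920)) - 9905) = (-3352 + (-18968/1669 - 863/1160))*(168/(140 + sqrt(3924)) - 9905) = (-3352 - 23443227/1936040)*(168/(140 + 6*sqrt(109)) - 9905) = -6513049307*(168/(140 + 6*sqrt(109)) - 9905)/1936040 = -6513049307*(-9905 + 168/(140 + 6*sqrt(109)))/1936040 = 12902350677167/387208 - 136774035447/(242005*(140 + 6*sqrt(109)))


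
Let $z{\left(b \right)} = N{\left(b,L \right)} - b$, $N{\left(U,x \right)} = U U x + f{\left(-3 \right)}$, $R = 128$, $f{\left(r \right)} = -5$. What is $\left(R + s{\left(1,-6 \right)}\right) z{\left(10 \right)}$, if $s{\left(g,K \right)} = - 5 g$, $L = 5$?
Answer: $59655$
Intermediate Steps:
$N{\left(U,x \right)} = -5 + x U^{2}$ ($N{\left(U,x \right)} = U U x - 5 = U^{2} x - 5 = x U^{2} - 5 = -5 + x U^{2}$)
$z{\left(b \right)} = -5 - b + 5 b^{2}$ ($z{\left(b \right)} = \left(-5 + 5 b^{2}\right) - b = -5 - b + 5 b^{2}$)
$\left(R + s{\left(1,-6 \right)}\right) z{\left(10 \right)} = \left(128 - 5\right) \left(-5 - 10 + 5 \cdot 10^{2}\right) = \left(128 - 5\right) \left(-5 - 10 + 5 \cdot 100\right) = 123 \left(-5 - 10 + 500\right) = 123 \cdot 485 = 59655$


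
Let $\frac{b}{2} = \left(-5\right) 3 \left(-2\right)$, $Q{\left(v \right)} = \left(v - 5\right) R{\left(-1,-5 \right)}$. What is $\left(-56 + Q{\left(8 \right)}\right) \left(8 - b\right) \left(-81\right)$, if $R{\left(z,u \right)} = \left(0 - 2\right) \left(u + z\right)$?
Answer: $-84240$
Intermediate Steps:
$R{\left(z,u \right)} = - 2 u - 2 z$ ($R{\left(z,u \right)} = - 2 \left(u + z\right) = - 2 u - 2 z$)
$Q{\left(v \right)} = -60 + 12 v$ ($Q{\left(v \right)} = \left(v - 5\right) \left(\left(-2\right) \left(-5\right) - -2\right) = \left(-5 + v\right) \left(10 + 2\right) = \left(-5 + v\right) 12 = -60 + 12 v$)
$b = 60$ ($b = 2 \left(-5\right) 3 \left(-2\right) = 2 \left(\left(-15\right) \left(-2\right)\right) = 2 \cdot 30 = 60$)
$\left(-56 + Q{\left(8 \right)}\right) \left(8 - b\right) \left(-81\right) = \left(-56 + \left(-60 + 12 \cdot 8\right)\right) \left(8 - 60\right) \left(-81\right) = \left(-56 + \left(-60 + 96\right)\right) \left(8 - 60\right) \left(-81\right) = \left(-56 + 36\right) \left(-52\right) \left(-81\right) = \left(-20\right) \left(-52\right) \left(-81\right) = 1040 \left(-81\right) = -84240$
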